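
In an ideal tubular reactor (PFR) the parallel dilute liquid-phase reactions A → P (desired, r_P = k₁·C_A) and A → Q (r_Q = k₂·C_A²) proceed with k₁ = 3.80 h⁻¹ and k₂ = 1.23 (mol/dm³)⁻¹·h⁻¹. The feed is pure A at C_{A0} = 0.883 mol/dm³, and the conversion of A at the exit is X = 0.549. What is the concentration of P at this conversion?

0.402 mol/dm³

C_A = C_{A0}(1−X) = 0.3982 mol/dm³.
Along a PFR/batch, dC_P/dC_A = −r_P/(r_P+r_Q) = −k₁/(k₁+k₂·C_A).
Integrating from C_{A0} to C_A: C_P = (3.80/1.23)·ln[(3.80+1.23·0.883)/(3.80+1.23·0.398)] = 3.089·ln(4.886/4.290) = 0.4021 mol/dm³.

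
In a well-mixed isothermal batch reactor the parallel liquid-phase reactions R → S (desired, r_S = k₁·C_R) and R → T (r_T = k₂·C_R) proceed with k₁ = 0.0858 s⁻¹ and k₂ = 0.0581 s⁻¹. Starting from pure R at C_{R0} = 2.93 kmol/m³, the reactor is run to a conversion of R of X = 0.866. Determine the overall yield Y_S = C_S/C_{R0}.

0.516

C_R = C_{R0}(1−X) = 0.3926 kmol/m³.
Both paths are first order in R, so the instantaneous fraction to S is constant: dC_S/d(−C_R) = k₁/(k₁+k₂) = 0.5962.
C_S = 0.5962·(C_{R0}−C_R) = 0.5962×2.537 = 1.51 kmol/m³.
Y_S = C_S/C_{R0} = 1.513/2.93 = 0.516.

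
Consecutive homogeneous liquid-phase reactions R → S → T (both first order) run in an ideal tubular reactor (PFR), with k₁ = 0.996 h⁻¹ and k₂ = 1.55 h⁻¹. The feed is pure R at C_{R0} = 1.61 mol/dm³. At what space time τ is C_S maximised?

0.798 h

The intermediate peaks when r₁ = r₂, i.e. k₁e^(−k₁τ) = k₂e^(−k₂τ), giving τ_opt = ln(k₂/k₁)/(k₂−k₁).
= ln(1.55/0.996)/(1.55−0.996) = ln(1.556)/0.5540 = 0.4423/0.5540 = 0.798 h.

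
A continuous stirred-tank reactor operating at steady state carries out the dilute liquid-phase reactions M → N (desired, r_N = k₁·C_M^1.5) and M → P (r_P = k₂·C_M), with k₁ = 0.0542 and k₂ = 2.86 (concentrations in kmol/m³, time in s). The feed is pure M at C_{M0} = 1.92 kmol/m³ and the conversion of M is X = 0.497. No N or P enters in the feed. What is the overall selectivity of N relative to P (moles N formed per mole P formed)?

0.0186

Exit C_M = C_{M0}(1−X) = 1.92×0.503 = 0.9658 kmol/m³.
Rates in a CSTR are evaluated at the outlet concentration: r_N = 0.0542×0.9658^1.5 = 0.05144, r_P = 2.86×0.9658 = 2.762.
Overall selectivity = C_N/C_P = r_Nτ/(r_Pτ) = r_N/r_P = 0.0186.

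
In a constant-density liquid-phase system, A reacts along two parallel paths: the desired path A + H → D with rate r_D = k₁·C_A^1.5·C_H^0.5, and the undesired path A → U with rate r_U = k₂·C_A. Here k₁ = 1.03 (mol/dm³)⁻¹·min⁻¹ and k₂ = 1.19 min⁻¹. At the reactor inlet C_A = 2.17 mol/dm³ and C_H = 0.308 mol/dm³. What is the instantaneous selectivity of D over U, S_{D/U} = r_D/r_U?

S_{D/U} = r_D/r_U = (k₁·C_A^1.5·C_H^0.5)/(k₂·C_A) = (k₁/k₂)·C_A^0.5·C_H^0.5.
= (1.03×2.170^1.5×0.3080^0.5) / (1.19×2.170) = 1.827/2.582 = 0.708.
Since the desired path is higher order in A, keeping C_A high (PFR or concentrated feed) favours D.

0.708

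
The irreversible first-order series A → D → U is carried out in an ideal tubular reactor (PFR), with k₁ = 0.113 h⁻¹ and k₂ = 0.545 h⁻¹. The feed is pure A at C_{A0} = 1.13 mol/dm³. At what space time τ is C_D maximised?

Setting dC_D/dτ = 0 gives τ_opt = ln(k₂/k₁)/(k₂−k₁).
= ln(0.545/0.113)/(0.545−0.113) = ln(4.823)/0.4320 = 1.573/0.4320 = 3.64 h.

3.64 h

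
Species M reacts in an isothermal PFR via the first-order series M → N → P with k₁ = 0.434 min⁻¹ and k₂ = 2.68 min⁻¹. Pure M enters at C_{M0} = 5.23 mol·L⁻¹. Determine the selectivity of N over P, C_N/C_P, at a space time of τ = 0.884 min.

0.554

For first-order series with pure M initially, C_N(τ) = k₁C_{M0}/(k₂−k₁)·(e^(−k₁τ) − e^(−k₂τ)).
e^(−k₁τ) = e^(−0.434×0.884) = e^(−0.3837) = 0.6814; e^(−k₂τ) = e^(−2.369) = 0.09356.
C_N = 0.434×5.23/(2.68−0.434) × (0.6814−0.09356) = 1.011×0.5878 = 0.5940 mol·L⁻¹.
C_M = C_{M0}e^(−k₁τ) = 3.564 mol·L⁻¹, so C_P = C_{M0}−C_M−C_N = 1.072 mol·L⁻¹; C_N/C_P = 0.554.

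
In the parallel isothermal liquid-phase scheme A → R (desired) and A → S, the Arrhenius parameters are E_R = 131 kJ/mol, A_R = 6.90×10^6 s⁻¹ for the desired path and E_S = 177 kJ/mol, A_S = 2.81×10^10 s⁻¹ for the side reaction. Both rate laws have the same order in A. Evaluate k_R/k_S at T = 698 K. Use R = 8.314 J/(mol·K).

0.680

k_R/k_S = (A_R/A_S)·exp[−(E_R−E_S)/(RT)] = (A_R/A_S)·exp[(E_S−E_R)/(RT)].
(E_S−E_R)/(RT) = (177−131)×10³/(8.314×698) = 46000/5803 = 7.927.
k_R/k_S = (6.90×10^6/2.81×10^10)·exp(7.927) = 2.456×10^-4 × 2770 = 0.680.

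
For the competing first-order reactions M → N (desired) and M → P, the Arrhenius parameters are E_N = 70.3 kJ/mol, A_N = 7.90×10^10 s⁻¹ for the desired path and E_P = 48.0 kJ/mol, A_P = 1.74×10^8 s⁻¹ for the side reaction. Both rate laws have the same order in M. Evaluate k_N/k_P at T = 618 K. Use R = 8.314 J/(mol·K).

5.92

With equal orders, S_{N/P} = k_N/k_P = (A_N/A_P)·exp[(E_P−E_N)/(RT)].
(E_P−E_N)/(RT) = (48.0−70.3)×10³/(8.314×618) = -22300/5138 = -4.340.
k_N/k_P = (7.90×10^10/1.74×10^8)·exp(-4.340) = 454.0 × 0.01303 = 5.92.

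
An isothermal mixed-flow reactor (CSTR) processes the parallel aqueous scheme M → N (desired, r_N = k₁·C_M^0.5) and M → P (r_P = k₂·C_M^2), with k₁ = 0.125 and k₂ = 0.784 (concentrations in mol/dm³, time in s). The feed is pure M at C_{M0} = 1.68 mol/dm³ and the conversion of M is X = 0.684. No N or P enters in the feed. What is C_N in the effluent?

Exit C_M = C_{M0}(1−X) = 1.68×0.316 = 0.5309 mol/dm³.
A CSTR operates uniformly at the exit composition, giving r_N = 0.09108 and r_P = 0.2210 (each k·C_M^n at C_M = 0.5309).
Fraction of consumed M going to N: r_N/(r_N+r_P) = 0.2919.
C_N = 0.2919·C_{M0}·X = 0.2919×1.68×0.684 = 0.335 mol/dm³.

0.335 mol/dm³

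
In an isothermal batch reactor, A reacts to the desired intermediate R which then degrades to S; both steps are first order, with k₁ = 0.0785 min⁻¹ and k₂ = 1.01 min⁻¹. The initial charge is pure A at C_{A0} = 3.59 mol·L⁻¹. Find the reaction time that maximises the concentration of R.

The intermediate peaks when r₁ = r₂, i.e. k₁e^(−k₁t) = k₂e^(−k₂t), giving t_opt = ln(k₂/k₁)/(k₂−k₁).
= ln(1.01/0.0785)/(1.01−0.0785) = ln(12.87)/0.9315 = 2.555/0.9315 = 2.74 min.

2.74 min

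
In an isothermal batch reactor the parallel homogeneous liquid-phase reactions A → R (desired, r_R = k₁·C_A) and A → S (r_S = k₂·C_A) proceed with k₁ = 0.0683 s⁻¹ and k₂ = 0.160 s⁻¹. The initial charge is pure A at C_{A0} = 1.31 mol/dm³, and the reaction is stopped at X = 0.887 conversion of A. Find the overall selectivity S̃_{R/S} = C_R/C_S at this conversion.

0.427

C_A = C_{A0}(1−X) = 0.1480 mol/dm³.
Both paths are first order in A, so the instantaneous fraction to R is constant: dC_R/d(−C_A) = k₁/(k₁+k₂) = 0.2992.
C_R = 0.2992·(C_{A0}−C_A) = 0.2992×1.162 = 0.348 mol/dm³.
C_S = (C_{A0}−C_A)−C_R = 0.8143 mol/dm³; S̃_{R/S} = 0.3476/0.8143 = 0.427.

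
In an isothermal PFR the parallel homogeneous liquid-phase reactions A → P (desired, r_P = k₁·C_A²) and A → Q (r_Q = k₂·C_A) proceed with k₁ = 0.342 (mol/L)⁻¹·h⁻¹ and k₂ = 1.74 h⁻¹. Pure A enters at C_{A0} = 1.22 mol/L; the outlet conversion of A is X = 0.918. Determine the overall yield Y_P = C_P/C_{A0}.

0.103

C_A = C_{A0}(1−X) = 0.1000 mol/L.
Along a PFR/batch, dC_Q/dC_A = −r_Q/(r_P+r_Q) = −k₂/(k₂+k₁·C_A).
Integrating from C_{A0} to C_A: C_Q = (1.74/0.342)·ln[(1.74+0.342·1.22)/(1.74+0.342·0.100)] = 5.088·ln(2.157/1.774) = 0.9945 mol/L.
Then C_P = (C_{A0}−C_A) − C_Q = 1.120 − 0.9945 = 0.1255 mol/L.
Y_P = C_P/C_{A0} = 0.1255/1.22 = 0.103.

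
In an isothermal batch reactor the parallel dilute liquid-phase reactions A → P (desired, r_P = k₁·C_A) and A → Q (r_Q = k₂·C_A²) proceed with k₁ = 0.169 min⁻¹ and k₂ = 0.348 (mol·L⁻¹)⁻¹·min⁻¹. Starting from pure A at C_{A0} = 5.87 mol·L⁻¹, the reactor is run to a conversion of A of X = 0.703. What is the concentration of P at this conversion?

0.509 mol·L⁻¹

C_A = C_{A0}(1−X) = 1.743 mol·L⁻¹.
Along a PFR/batch, dC_P/dC_A = −r_P/(r_P+r_Q) = −k₁/(k₁+k₂·C_A).
Integrating from C_{A0} to C_A: C_P = (0.169/0.348)·ln[(0.169+0.348·5.87)/(0.169+0.348·1.74)] = 0.4856·ln(2.212/0.7757) = 0.5088 mol·L⁻¹.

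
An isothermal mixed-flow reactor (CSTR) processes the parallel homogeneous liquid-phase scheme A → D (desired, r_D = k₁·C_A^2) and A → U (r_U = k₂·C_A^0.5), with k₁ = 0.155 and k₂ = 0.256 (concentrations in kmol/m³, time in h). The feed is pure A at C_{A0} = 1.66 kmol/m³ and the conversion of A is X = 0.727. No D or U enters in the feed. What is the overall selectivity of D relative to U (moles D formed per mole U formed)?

Exit C_A = C_{A0}(1−X) = 1.66×0.273 = 0.4532 kmol/m³.
A CSTR operates uniformly at the exit composition, giving r_D = 0.03183 and r_U = 0.1723 (each k·C_A^n at C_A = 0.4532).
Overall selectivity = C_D/C_U = r_Dτ/(r_Uτ) = r_D/r_U = 0.185.

0.185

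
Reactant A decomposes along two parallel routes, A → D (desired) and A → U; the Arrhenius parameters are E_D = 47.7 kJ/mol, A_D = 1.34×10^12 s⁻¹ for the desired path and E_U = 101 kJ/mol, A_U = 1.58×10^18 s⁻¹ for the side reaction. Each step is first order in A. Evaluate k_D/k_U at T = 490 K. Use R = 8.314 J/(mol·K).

k_D/k_U = (A_D/A_U)·exp[−(E_D−E_U)/(RT)] = (A_D/A_U)·exp[(E_U−E_D)/(RT)].
(E_U−E_D)/(RT) = (101−47.7)×10³/(8.314×490) = 53300/4074 = 13.08.
k_D/k_U = (1.34×10^12/1.58×10^18)·exp(13.08) = 8.481×10^-7 × 4.809×10^5 = 0.408.

0.408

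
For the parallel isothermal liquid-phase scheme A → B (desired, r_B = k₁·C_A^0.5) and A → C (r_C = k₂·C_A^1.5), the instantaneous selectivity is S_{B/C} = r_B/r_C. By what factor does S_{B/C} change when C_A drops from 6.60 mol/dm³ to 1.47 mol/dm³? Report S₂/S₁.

4.49

S_{B/C} = (k₁/k₂)·C_A⁻¹, so S₂/S₁ = (C_{A,2}/C_{A,1})⁻¹.
= 6.60/1.47 = 4.49.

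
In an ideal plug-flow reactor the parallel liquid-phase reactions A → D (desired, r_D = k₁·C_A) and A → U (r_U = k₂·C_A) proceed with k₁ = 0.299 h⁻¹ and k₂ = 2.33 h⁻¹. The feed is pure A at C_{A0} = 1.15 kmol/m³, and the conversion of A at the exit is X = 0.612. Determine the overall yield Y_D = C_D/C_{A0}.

C_A = C_{A0}(1−X) = 0.4462 kmol/m³.
Both paths are first order in A, so the instantaneous fraction to D is constant: dC_D/d(−C_A) = k₁/(k₁+k₂) = 0.1137.
C_D = 0.1137·(C_{A0}−C_A) = 0.1137×0.7038 = 0.0800 kmol/m³.
Y_D = C_D/C_{A0} = 0.08004/1.15 = 0.0696.

0.0696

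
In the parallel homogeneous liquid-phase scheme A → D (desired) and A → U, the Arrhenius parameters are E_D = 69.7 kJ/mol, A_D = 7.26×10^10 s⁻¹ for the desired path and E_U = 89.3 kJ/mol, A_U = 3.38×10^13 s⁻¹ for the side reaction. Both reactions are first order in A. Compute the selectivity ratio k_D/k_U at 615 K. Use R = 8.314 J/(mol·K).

0.0993

Since both paths have the same order in A, the concentration cancels and S_{D/U} = k_D/k_U = (A_D/A_U)·exp[(E_U−E_D)/(RT)].
(E_U−E_D)/(RT) = (89.3−69.7)×10³/(8.314×615) = 19600/5113 = 3.833.
k_D/k_U = (7.26×10^10/3.38×10^13)·exp(3.833) = 0.002148 × 46.21 = 0.0993.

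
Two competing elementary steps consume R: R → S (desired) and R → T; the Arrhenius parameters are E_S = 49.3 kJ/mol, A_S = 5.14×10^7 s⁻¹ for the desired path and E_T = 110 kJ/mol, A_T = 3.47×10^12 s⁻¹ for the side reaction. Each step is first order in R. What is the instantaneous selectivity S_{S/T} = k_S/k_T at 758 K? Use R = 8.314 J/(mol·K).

0.226

Since both paths have the same order in R, the concentration cancels and S_{S/T} = k_S/k_T = (A_S/A_T)·exp[(E_T−E_S)/(RT)].
(E_T−E_S)/(RT) = (110−49.3)×10³/(8.314×758) = 60700/6302 = 9.632.
k_S/k_T = (5.14×10^7/3.47×10^12)·exp(9.632) = 1.481×10^-5 × 15243 = 0.226.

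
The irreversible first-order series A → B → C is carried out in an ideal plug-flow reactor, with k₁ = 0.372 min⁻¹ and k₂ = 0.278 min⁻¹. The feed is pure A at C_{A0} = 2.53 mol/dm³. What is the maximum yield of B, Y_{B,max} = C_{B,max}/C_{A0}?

For a first-order series the maximum intermediate yield is C_{B,max}/C_{A0} = (k₁/k₂)^[k₂/(k₂−k₁)].
= (0.372/0.278)^(0.278/(0.278−0.372)) = (1.338)^(-2.957) = 0.4226.

0.423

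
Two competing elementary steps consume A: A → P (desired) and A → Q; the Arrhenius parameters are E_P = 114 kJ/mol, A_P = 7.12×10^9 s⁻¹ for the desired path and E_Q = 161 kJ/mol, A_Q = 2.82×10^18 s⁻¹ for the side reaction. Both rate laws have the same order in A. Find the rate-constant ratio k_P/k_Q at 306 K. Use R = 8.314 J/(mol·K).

With equal orders, S_{P/Q} = k_P/k_Q = (A_P/A_Q)·exp[(E_Q−E_P)/(RT)].
(E_Q−E_P)/(RT) = (161−114)×10³/(8.314×306) = 47000/2544 = 18.47.
k_P/k_Q = (7.12×10^9/2.82×10^18)·exp(18.47) = 2.525×10^-9 × 1.055×10^8 = 0.266.

0.266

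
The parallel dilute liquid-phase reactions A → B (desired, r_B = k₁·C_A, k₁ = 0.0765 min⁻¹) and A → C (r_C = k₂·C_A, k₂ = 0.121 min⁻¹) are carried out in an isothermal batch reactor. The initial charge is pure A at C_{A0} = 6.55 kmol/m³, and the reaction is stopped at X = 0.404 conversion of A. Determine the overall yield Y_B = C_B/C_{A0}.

0.156

C_A = C_{A0}(1−X) = 3.904 kmol/m³.
Both paths are first order in A, so the instantaneous fraction to B is constant: dC_B/d(−C_A) = k₁/(k₁+k₂) = 0.3873.
C_B = 0.3873·(C_{A0}−C_A) = 0.3873×2.646 = 1.02 kmol/m³.
Y_B = C_B/C_{A0} = 1.025/6.55 = 0.156.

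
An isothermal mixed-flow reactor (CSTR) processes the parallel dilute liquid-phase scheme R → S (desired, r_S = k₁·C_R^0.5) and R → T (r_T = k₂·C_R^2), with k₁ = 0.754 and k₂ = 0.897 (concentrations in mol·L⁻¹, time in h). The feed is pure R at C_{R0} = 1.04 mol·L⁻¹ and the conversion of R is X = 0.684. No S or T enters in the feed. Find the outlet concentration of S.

0.581 mol·L⁻¹

Exit C_R = C_{R0}(1−X) = 1.04×0.316 = 0.3286 mol·L⁻¹.
In a CSTR the entire volume is at exit conditions, so r_S = 0.754×0.3286^0.5 = 0.4322 and r_T = 0.897×0.3286^2 = 0.09688.
Fraction of consumed R going to S: r_S/(r_S+r_T) = 0.8169.
C_S = 0.8169·C_{R0}·X = 0.8169×1.04×0.684 = 0.581 mol·L⁻¹.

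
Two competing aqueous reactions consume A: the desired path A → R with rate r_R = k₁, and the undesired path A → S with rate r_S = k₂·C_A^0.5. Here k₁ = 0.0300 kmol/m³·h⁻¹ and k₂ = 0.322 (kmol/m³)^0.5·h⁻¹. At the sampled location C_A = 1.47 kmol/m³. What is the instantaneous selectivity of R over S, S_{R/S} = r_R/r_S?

S_{R/S} = r_R/r_S = (k₁)/(k₂·C_A^0.5) = (k₁/k₂)·C_A^-0.5.
= (0.0300) / (0.322×1.470^0.5) = 0.03000/0.3904 = 0.0768.

0.0768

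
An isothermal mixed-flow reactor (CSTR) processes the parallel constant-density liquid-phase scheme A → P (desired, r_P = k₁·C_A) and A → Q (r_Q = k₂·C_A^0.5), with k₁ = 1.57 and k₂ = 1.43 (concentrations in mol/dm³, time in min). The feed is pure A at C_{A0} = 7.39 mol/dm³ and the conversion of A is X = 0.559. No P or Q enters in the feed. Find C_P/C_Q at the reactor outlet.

Exit C_A = C_{A0}(1−X) = 7.39×0.441 = 3.259 mol/dm³.
Rates in a CSTR are evaluated at the outlet concentration: r_P = 1.57×3.259 = 5.117, r_Q = 1.43×3.259^0.5 = 2.582.
Overall selectivity = C_P/C_Q = r_Pτ/(r_Qτ) = r_P/r_Q = 1.98.

1.98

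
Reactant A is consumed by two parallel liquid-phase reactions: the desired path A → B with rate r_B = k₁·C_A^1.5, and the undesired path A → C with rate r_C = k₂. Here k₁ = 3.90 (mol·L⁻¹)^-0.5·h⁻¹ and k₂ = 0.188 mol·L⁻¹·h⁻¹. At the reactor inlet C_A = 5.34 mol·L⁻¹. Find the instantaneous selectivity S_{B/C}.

S_{B/C} = r_B/r_C = (k₁·C_A^1.5)/(k₂) = (k₁/k₂)·C_A^1.5.
= (3.90×5.340^1.5) / (0.188) = 48.13/0.1880 = 256.
Since the desired path is higher order in A, keeping C_A high (PFR or concentrated feed) favours B.

256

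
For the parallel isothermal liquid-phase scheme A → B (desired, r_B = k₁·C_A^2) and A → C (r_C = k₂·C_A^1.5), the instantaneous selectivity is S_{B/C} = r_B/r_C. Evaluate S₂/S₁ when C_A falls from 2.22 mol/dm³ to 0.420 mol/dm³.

S_{B/C} = (k₁/k₂)·C_A^0.5, so S₂/S₁ = (C_{A,2}/C_{A,1})^0.5.
= (0.420/2.22)^0.5 = (0.1892)^0.5 = 0.435.

0.435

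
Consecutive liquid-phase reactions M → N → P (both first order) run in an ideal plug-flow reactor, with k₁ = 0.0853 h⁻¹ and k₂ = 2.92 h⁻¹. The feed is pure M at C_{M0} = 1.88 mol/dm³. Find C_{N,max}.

0.0494 mol/dm³

At the optimum, C_{N,max}/C_{M0} = (k₁/k₂)^[k₂/(k₂−k₁)].
= (0.0853/2.92)^(2.92/(2.92−0.0853)) = (0.02921)^(1.030) = 0.02627.
C_{N,max} = 0.02627×1.88 = 0.0494 mol/dm³.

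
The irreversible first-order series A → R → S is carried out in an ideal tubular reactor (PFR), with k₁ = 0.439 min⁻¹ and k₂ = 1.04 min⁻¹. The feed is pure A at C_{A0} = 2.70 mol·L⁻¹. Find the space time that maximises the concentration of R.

The intermediate peaks when r₁ = r₂, i.e. k₁e^(−k₁τ) = k₂e^(−k₂τ), giving τ_opt = ln(k₂/k₁)/(k₂−k₁).
= ln(1.04/0.439)/(1.04−0.439) = ln(2.369)/0.6010 = 0.8625/0.6010 = 1.44 min.

1.44 min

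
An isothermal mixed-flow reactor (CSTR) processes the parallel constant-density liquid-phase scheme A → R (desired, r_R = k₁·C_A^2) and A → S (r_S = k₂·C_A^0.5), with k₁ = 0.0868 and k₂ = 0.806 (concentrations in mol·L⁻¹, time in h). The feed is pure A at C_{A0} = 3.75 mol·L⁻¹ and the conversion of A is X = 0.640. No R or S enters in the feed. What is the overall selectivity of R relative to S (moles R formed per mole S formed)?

0.169

Exit C_A = C_{A0}(1−X) = 3.75×0.360 = 1.350 mol·L⁻¹.
Rates in a CSTR are evaluated at the outlet concentration: r_R = 0.0868×1.350^2 = 0.1582, r_S = 0.806×1.350^0.5 = 0.9365.
Overall selectivity = C_R/C_S = r_Rτ/(r_Sτ) = r_R/r_S = 0.169.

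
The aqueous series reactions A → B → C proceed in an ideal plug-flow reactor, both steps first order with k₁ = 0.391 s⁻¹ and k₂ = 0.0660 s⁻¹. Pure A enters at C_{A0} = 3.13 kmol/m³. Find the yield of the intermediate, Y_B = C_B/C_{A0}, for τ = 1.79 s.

The intermediate concentration in a first-order A→B→C sequence is C_B = k₁C_{A0}(e^(−k₁τ) − e^(−k₂τ))/(k₂−k₁).
e^(−k₁τ) = e^(−0.391×1.79) = e^(−0.6999) = 0.4966; e^(−k₂τ) = e^(−0.1181) = 0.8886.
C_B = 0.391×3.13/(0.0660−0.391) × (0.4966−0.8886) = (-3.766)×(-0.3919) = 1.476 kmol/m³.
Y_B = C_B/C_{A0} = 1.476/3.13 = 0.472.

0.472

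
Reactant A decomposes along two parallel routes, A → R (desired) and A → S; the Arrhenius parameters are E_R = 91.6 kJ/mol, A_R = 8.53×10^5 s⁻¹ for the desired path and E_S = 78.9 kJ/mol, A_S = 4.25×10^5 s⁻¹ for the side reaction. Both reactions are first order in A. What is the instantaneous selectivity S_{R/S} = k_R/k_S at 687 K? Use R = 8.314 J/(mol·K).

0.217

With equal orders, S_{R/S} = k_R/k_S = (A_R/A_S)·exp[(E_S−E_R)/(RT)].
(E_S−E_R)/(RT) = (78.9−91.6)×10³/(8.314×687) = -12700/5712 = -2.223.
k_R/k_S = (8.53×10^5/4.25×10^5)·exp(-2.223) = 2.007 × 0.1082 = 0.217.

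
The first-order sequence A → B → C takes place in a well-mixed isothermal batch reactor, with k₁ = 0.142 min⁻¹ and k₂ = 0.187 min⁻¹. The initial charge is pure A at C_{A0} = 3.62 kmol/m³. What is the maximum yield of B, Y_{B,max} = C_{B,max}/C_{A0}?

Evaluating C_B at t_opt = ln(k₂/k₁)/(k₂−k₁) gives C_{B,max}/C_{A0} = (k₁/k₂)^[k₂/(k₂−k₁)].
= (0.142/0.187)^(0.187/(0.187−0.142)) = (0.7594)^(4.156) = 0.3186.

0.319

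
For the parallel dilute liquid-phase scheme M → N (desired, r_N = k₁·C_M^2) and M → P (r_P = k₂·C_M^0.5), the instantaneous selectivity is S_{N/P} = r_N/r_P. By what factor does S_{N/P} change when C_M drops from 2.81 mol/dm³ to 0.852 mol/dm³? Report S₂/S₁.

S_{N/P} = (k₁/k₂)·C_M^1.5, so S₂/S₁ = (C_{M,2}/C_{M,1})^1.5.
= (0.852/2.81)^1.5 = (0.3032)^1.5 = 0.167.
Selectivity toward N falls as C_M falls — high-concentration operation is favoured.

0.167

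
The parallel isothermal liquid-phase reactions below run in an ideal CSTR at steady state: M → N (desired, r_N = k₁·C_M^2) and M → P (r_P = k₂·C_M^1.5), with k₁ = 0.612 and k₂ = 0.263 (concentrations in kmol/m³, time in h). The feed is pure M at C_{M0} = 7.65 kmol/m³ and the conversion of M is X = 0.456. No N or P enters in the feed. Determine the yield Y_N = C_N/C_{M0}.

Exit C_M = C_{M0}(1−X) = 7.65×0.544 = 4.162 kmol/m³.
Rates in a CSTR are evaluated at the outlet concentration: r_N = 0.612×4.162^2 = 10.60, r_P = 0.263×4.162^1.5 = 2.233.
Fraction of consumed M going to N: r_N/(r_N+r_P) = 0.8260.
C_N = 0.8260·C_{M0}·X = 0.8260×7.65×0.456 = 2.88 kmol/m³; Y_N = C_N/C_{M0} = 0.377.

0.377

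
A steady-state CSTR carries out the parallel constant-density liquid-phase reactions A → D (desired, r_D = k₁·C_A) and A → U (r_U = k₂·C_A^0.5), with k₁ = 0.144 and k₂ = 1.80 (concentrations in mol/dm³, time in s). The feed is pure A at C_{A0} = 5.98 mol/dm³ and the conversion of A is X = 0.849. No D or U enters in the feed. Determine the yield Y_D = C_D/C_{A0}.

Exit C_A = C_{A0}(1−X) = 5.98×0.151 = 0.9030 mol/dm³.
A CSTR operates uniformly at the exit composition, giving r_D = 0.1300 and r_U = 1.710 (each k·C_A^n at C_A = 0.9030).
Fraction of consumed A going to D: r_D/(r_D+r_U) = 0.07065.
C_D = 0.07065·C_{A0}·X = 0.07065×5.98×0.849 = 0.359 mol/dm³; Y_D = C_D/C_{A0} = 0.0600.

0.0600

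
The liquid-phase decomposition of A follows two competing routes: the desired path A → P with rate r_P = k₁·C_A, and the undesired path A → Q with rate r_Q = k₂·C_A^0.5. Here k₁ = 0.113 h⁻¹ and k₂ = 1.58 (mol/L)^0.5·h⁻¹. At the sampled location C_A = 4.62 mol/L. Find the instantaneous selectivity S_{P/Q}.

S_{P/Q} = r_P/r_Q = (k₁·C_A)/(k₂·C_A^0.5) = (k₁/k₂)·C_A^0.5.
= (0.113×4.620) / (1.58×4.620^0.5) = 0.5221/3.396 = 0.154.

0.154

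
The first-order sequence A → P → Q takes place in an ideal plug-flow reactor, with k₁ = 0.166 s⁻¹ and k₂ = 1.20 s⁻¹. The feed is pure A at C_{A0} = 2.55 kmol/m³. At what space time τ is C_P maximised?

The intermediate peaks when r₁ = r₂, i.e. k₁e^(−k₁τ) = k₂e^(−k₂τ), giving τ_opt = ln(k₂/k₁)/(k₂−k₁).
= ln(1.20/0.166)/(1.20−0.166) = ln(7.229)/1.034 = 1.978/1.034 = 1.91 s.

1.91 s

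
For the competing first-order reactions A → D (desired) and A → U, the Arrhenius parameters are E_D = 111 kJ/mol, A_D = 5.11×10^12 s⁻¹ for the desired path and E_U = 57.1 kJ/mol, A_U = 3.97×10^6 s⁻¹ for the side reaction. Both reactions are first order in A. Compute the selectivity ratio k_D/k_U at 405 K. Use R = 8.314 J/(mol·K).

0.144

With equal orders, S_{D/U} = k_D/k_U = (A_D/A_U)·exp[(E_U−E_D)/(RT)].
(E_U−E_D)/(RT) = (57.1−111)×10³/(8.314×405) = -53900/3367 = -16.01.
k_D/k_U = (5.11×10^12/3.97×10^6)·exp(-16.01) = 1.287×10^6 × 1.117×10^-7 = 0.144.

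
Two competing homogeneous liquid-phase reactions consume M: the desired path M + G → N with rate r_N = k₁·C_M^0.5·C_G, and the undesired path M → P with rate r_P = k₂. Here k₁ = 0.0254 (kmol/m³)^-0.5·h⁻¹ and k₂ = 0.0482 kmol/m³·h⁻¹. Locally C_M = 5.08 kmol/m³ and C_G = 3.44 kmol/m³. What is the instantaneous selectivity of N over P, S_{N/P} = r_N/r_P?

S_{N/P} = r_N/r_P = (k₁·C_M^0.5·C_G)/(k₂) = (k₁/k₂)·C_M^0.5·C_G.
= (0.0254×5.080^0.5×3.440) / (0.0482) = 0.1969/0.04820 = 4.09.

4.09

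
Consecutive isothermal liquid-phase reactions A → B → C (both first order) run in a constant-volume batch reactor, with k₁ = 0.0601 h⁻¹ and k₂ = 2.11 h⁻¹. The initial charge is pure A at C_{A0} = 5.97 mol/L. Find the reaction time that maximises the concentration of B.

1.74 h

The intermediate peaks when r₁ = r₂, i.e. k₁e^(−k₁t) = k₂e^(−k₂t), giving t_opt = ln(k₂/k₁)/(k₂−k₁).
= ln(2.11/0.0601)/(2.11−0.0601) = ln(35.11)/2.050 = 3.558/2.050 = 1.74 h.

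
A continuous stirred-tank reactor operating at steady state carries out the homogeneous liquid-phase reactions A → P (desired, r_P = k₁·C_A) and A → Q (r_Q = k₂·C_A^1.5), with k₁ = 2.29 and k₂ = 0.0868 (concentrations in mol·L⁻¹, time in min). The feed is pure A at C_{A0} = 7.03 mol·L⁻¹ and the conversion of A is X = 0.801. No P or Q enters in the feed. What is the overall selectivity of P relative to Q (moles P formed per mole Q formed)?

Exit C_A = C_{A0}(1−X) = 7.03×0.199 = 1.399 mol·L⁻¹.
In a CSTR the entire volume is at exit conditions, so r_P = 2.29×1.399 = 3.204 and r_Q = 0.0868×1.399^1.5 = 0.1436.
Overall selectivity = C_P/C_Q = r_Pτ/(r_Qτ) = r_P/r_Q = 22.3.

22.3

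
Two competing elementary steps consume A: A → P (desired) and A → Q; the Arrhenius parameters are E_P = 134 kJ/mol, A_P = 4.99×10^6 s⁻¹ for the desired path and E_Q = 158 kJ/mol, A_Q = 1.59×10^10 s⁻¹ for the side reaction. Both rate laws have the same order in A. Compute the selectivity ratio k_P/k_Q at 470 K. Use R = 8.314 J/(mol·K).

0.146

k_P/k_Q = (A_P/A_Q)·exp[−(E_P−E_Q)/(RT)] = (A_P/A_Q)·exp[(E_Q−E_P)/(RT)].
(E_Q−E_P)/(RT) = (158−134)×10³/(8.314×470) = 24000/3908 = 6.142.
k_P/k_Q = (4.99×10^6/1.59×10^10)·exp(6.142) = 3.138×10^-4 × 464.9 = 0.146.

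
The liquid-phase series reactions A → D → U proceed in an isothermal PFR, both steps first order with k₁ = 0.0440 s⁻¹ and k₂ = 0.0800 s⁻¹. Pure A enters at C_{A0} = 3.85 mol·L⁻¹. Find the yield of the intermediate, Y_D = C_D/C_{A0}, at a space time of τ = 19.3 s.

0.262

Solving the coupled first-order balances gives C_D(τ) = [k₁/(k₂−k₁)]·C_{A0}·(e^(−k₁τ) − e^(−k₂τ)).
e^(−k₁τ) = e^(−0.0440×19.3) = e^(−0.8492) = 0.4278; e^(−k₂τ) = e^(−1.544) = 0.2135.
C_D = 0.0440×3.85/(0.0800−0.0440) × (0.4278−0.2135) = 4.706×0.2142 = 1.008 mol·L⁻¹.
Y_D = C_D/C_{A0} = 1.008/3.85 = 0.262.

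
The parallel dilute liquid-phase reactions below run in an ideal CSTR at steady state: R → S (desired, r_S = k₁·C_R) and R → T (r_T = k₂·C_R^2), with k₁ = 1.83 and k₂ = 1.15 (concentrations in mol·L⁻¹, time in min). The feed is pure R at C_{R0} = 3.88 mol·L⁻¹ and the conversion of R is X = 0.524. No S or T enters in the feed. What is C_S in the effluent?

0.941 mol·L⁻¹

Exit C_R = C_{R0}(1−X) = 3.88×0.476 = 1.847 mol·L⁻¹.
Rates in a CSTR are evaluated at the outlet concentration: r_S = 1.83×1.847 = 3.380, r_T = 1.15×1.847^2 = 3.923.
Fraction of consumed R going to S: r_S/(r_S+r_T) = 0.4628.
C_S = 0.4628·C_{R0}·X = 0.4628×3.88×0.524 = 0.941 mol·L⁻¹.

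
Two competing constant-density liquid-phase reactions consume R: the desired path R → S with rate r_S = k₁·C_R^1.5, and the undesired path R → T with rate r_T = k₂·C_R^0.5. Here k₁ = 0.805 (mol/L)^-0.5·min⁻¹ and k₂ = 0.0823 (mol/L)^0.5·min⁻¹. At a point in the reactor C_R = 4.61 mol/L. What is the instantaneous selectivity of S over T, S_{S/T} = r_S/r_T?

45.1

S_{S/T} = r_S/r_T = (k₁·C_R^1.5)/(k₂·C_R^0.5) = (k₁/k₂)·C_R.
= (0.805×4.610^1.5) / (0.0823×4.610^0.5) = 7.968/0.1767 = 45.1.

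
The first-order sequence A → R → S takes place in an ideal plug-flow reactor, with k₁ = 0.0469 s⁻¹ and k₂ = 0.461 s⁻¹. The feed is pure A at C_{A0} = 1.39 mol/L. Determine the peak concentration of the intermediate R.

At the optimum, C_{R,max}/C_{A0} = (k₁/k₂)^[k₂/(k₂−k₁)].
= (0.0469/0.461)^(0.461/(0.461−0.0469)) = (0.1017)^(1.113) = 0.07853.
C_{R,max} = 0.07853×1.39 = 0.109 mol/L.

0.109 mol/L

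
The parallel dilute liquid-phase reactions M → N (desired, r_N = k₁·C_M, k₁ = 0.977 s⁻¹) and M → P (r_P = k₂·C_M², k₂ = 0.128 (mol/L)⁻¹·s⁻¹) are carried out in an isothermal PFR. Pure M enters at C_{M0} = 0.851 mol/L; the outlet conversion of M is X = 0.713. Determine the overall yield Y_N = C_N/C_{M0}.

0.666

C_M = C_{M0}(1−X) = 0.2442 mol/L.
Along a PFR/batch, dC_N/dC_M = −r_N/(r_N+r_P) = −k₁/(k₁+k₂·C_M).
Integrating from C_{M0} to C_M: C_N = (0.977/0.128)·ln[(0.977+0.128·0.851)/(0.977+0.128·0.244)] = 7.633·ln(1.086/1.008) = 0.5664 mol/L.
Y_N = C_N/C_{M0} = 0.5664/0.851 = 0.666.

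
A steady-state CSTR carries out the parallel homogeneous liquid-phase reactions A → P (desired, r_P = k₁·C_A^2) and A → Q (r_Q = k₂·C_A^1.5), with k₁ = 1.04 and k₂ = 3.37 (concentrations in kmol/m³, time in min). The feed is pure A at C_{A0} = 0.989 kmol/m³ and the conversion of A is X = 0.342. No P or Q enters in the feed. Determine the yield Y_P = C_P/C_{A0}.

Exit C_A = C_{A0}(1−X) = 0.989×0.658 = 0.6508 kmol/m³.
In a CSTR the entire volume is at exit conditions, so r_P = 1.04×0.6508^2 = 0.4404 and r_Q = 3.37×0.6508^1.5 = 1.769.
Fraction of consumed A going to P: r_P/(r_P+r_Q) = 0.1993.
C_P = 0.1993·C_{A0}·X = 0.1993×0.989×0.342 = 0.0674 kmol/m³; Y_P = C_P/C_{A0} = 0.0682.

0.0682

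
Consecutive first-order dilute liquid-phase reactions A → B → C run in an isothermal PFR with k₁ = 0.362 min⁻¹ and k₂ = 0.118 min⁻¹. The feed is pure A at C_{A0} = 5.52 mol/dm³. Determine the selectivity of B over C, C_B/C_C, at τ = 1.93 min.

For first-order series with pure A initially, C_B(τ) = k₁C_{A0}/(k₂−k₁)·(e^(−k₁τ) − e^(−k₂τ)).
e^(−k₁τ) = e^(−0.362×1.93) = e^(−0.6987) = 0.4973; e^(−k₂τ) = e^(−0.2277) = 0.7963.
C_B = 0.362×5.52/(0.118−0.362) × (0.4973−0.7963) = (-8.190)×(-0.2991) = 2.449 mol/dm³.
C_A = C_{A0}e^(−k₁τ) = 2.745 mol/dm³, so C_C = C_{A0}−C_A−C_B = 0.3259 mol/dm³; C_B/C_C = 7.52.

7.52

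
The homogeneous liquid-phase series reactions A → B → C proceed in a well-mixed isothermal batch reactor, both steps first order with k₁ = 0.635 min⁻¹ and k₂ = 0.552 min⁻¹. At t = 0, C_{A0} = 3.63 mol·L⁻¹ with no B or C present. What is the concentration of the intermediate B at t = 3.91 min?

Solving the coupled first-order balances gives C_B(t) = [k₁/(k₂−k₁)]·C_{A0}·(e^(−k₁t) − e^(−k₂t)).
e^(−k₁t) = e^(−0.635×3.91) = e^(−2.483) = 0.08350; e^(−k₂t) = e^(−2.158) = 0.1155.
C_B = 0.635×3.63/(0.552−0.635) × (0.08350−0.1155) = (-27.77)×(-0.03201) = 0.8891 mol·L⁻¹.

0.889 mol·L⁻¹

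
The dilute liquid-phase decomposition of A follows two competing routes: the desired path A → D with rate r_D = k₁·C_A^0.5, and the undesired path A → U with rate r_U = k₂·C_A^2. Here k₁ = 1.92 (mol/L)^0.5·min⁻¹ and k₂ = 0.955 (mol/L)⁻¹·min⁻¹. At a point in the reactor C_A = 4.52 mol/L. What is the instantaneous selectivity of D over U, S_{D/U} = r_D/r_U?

S_{D/U} = r_D/r_U = (k₁·C_A^0.5)/(k₂·C_A^2) = (k₁/k₂)·C_A^-1.5.
= (1.92×4.520^0.5) / (0.955×4.520^2) = 4.082/19.51 = 0.209.

0.209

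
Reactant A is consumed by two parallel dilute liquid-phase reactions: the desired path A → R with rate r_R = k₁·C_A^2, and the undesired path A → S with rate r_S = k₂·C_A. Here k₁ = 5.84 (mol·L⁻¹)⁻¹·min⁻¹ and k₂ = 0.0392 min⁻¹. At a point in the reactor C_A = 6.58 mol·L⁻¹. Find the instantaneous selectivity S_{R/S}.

S_{R/S} = r_R/r_S = (k₁·C_A^2)/(k₂·C_A) = (k₁/k₂)·C_A.
= (5.84×6.580^2) / (0.0392×6.580) = 252.9/0.2579 = 980.
Since the desired path is higher order in A, keeping C_A high (PFR or concentrated feed) favours R.

980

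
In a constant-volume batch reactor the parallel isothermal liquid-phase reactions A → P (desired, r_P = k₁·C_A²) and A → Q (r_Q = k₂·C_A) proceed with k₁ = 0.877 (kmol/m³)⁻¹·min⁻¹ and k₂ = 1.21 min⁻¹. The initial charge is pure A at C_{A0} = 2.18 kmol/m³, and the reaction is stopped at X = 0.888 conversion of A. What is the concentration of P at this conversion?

C_A = C_{A0}(1−X) = 0.2442 kmol/m³.
Along a PFR/batch, dC_Q/dC_A = −r_Q/(r_P+r_Q) = −k₂/(k₂+k₁·C_A).
Integrating from C_{A0} to C_A: C_Q = (1.21/0.877)·ln[(1.21+0.877·2.18)/(1.21+0.877·0.244)] = 1.380·ln(3.122/1.424) = 1.083 kmol/m³.
Then C_P = (C_{A0}−C_A) − C_Q = 1.936 − 1.083 = 0.8530 kmol/m³.

0.853 kmol/m³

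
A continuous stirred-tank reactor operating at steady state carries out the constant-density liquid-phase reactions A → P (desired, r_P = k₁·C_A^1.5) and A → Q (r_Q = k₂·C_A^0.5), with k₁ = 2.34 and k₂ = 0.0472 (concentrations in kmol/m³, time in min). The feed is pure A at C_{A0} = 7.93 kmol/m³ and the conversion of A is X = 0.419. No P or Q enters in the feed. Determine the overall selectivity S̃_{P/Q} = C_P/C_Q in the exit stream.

Exit C_A = C_{A0}(1−X) = 7.93×0.581 = 4.607 kmol/m³.
Rates in a CSTR are evaluated at the outlet concentration: r_P = 2.34×4.607^1.5 = 23.14, r_Q = 0.0472×4.607^0.5 = 0.1013.
Overall selectivity = C_P/C_Q = r_Pτ/(r_Qτ) = r_P/r_Q = 228.

228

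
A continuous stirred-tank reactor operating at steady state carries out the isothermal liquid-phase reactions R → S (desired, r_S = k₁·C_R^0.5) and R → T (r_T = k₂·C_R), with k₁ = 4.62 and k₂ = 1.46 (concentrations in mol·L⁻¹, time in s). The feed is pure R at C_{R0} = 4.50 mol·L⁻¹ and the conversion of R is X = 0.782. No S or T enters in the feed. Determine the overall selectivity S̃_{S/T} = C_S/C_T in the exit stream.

Exit C_R = C_{R0}(1−X) = 4.50×0.218 = 0.9810 mol·L⁻¹.
In a CSTR the entire volume is at exit conditions, so r_S = 4.62×0.9810^0.5 = 4.576 and r_T = 1.46×0.9810 = 1.432.
Overall selectivity = C_S/C_T = r_Sτ/(r_Tτ) = r_S/r_T = 3.19.

3.19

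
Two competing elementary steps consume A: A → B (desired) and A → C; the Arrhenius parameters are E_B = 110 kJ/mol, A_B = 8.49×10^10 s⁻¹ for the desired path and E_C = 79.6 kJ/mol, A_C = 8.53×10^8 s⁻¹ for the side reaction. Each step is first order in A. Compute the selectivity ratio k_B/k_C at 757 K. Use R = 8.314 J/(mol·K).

0.795

k_B/k_C = (A_B/A_C)·exp[−(E_B−E_C)/(RT)] = (A_B/A_C)·exp[(E_C−E_B)/(RT)].
(E_C−E_B)/(RT) = (79.6−110)×10³/(8.314×757) = -30400/6294 = -4.830.
k_B/k_C = (8.49×10^10/8.53×10^8)·exp(-4.830) = 99.53 × 0.007985 = 0.795.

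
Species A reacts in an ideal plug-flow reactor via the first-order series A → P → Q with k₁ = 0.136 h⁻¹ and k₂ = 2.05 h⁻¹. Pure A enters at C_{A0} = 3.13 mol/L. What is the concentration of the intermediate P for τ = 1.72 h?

The intermediate concentration in a first-order A→B→C sequence is C_P = k₁C_{A0}(e^(−k₁τ) − e^(−k₂τ))/(k₂−k₁).
e^(−k₁τ) = e^(−0.136×1.72) = e^(−0.2339) = 0.7914; e^(−k₂τ) = e^(−3.526) = 0.02942.
C_P = 0.136×3.13/(2.05−0.136) × (0.7914−0.02942) = 0.2224×0.7620 = 0.1695 mol/L.

0.169 mol/L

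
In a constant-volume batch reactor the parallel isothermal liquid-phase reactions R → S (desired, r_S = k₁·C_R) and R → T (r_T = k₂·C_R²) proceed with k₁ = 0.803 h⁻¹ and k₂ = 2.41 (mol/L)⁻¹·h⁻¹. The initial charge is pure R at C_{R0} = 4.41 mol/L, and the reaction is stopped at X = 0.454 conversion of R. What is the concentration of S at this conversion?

0.183 mol/L

C_R = C_{R0}(1−X) = 2.408 mol/L.
Along a PFR/batch, dC_S/dC_R = −r_S/(r_S+r_T) = −k₁/(k₁+k₂·C_R).
Integrating from C_{R0} to C_R: C_S = (0.803/2.41)·ln[(0.803+2.41·4.41)/(0.803+2.41·2.41)] = 0.3332·ln(11.43/6.606) = 0.1827 mol/L.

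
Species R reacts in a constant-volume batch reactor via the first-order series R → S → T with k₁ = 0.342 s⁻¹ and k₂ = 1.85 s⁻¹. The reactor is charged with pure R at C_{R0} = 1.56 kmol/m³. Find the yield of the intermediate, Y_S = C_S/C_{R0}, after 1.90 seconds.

The intermediate concentration in a first-order A→B→C sequence is C_S = k₁C_{R0}(e^(−k₁t) − e^(−k₂t))/(k₂−k₁).
e^(−k₁t) = e^(−0.342×1.90) = e^(−0.6498) = 0.5222; e^(−k₂t) = e^(−3.515) = 0.02975.
C_S = 0.342×1.56/(1.85−0.342) × (0.5222−0.02975) = 0.3538×0.4924 = 0.1742 kmol/m³.
Y_S = C_S/C_{R0} = 0.1742/1.56 = 0.112.

0.112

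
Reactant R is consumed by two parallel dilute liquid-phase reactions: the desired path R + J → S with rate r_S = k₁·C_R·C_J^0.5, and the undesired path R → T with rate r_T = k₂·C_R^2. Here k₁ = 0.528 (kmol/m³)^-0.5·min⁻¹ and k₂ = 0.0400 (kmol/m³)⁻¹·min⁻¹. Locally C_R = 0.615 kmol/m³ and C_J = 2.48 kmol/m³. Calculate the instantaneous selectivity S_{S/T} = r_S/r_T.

33.8

S_{S/T} = r_S/r_T = (k₁·C_R·C_J^0.5)/(k₂·C_R^2) = (k₁/k₂)·C_R⁻¹·C_J^0.5.
= (0.528×0.6150×2.480^0.5) / (0.0400×0.6150^2) = 0.5114/0.01513 = 33.8.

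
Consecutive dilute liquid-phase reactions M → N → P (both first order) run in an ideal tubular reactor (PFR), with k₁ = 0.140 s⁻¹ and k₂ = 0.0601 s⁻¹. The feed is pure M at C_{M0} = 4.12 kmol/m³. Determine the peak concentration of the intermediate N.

Evaluating C_N at τ_opt = ln(k₂/k₁)/(k₂−k₁) gives C_{N,max}/C_{M0} = (k₁/k₂)^[k₂/(k₂−k₁)].
= (0.140/0.0601)^(0.0601/(0.0601−0.140)) = (2.329)^(-0.7522) = 0.5294.
C_{N,max} = 0.5294×4.12 = 2.18 kmol/m³.

2.18 kmol/m³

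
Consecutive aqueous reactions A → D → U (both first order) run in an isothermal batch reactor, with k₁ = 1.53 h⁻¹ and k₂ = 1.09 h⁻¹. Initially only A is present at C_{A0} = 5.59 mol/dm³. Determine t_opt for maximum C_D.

Setting dC_D/dt = 0 gives t_opt = ln(k₂/k₁)/(k₂−k₁).
= ln(1.09/1.53)/(1.09−1.53) = ln(0.7124)/-0.4400 = -0.3391/-0.4400 = 0.771 h.

0.771 h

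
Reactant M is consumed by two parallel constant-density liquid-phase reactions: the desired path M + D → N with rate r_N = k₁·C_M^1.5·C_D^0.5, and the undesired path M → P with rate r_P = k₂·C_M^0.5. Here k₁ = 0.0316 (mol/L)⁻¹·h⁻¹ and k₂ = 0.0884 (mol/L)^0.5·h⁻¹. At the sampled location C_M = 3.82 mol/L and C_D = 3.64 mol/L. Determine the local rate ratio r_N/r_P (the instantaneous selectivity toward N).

S_{N/P} = r_N/r_P = (k₁·C_M^1.5·C_D^0.5)/(k₂·C_M^0.5) = (k₁/k₂)·C_M·C_D^0.5.
= (0.0316×3.820^1.5×3.640^0.5) / (0.0884×3.820^0.5) = 0.4501/0.1728 = 2.61.

2.61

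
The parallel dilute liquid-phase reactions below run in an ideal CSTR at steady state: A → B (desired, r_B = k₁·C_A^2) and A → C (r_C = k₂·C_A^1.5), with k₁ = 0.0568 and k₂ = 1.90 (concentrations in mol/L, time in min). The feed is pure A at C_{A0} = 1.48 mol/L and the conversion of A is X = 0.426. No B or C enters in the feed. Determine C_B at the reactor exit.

0.0169 mol/L

Exit C_A = C_{A0}(1−X) = 1.48×0.574 = 0.8495 mol/L.
In a CSTR the entire volume is at exit conditions, so r_B = 0.0568×0.8495^2 = 0.04099 and r_C = 1.90×0.8495^1.5 = 1.488.
Fraction of consumed A going to B: r_B/(r_B+r_C) = 0.02681.
C_B = 0.02681·C_{A0}·X = 0.02681×1.48×0.426 = 0.0169 mol/L.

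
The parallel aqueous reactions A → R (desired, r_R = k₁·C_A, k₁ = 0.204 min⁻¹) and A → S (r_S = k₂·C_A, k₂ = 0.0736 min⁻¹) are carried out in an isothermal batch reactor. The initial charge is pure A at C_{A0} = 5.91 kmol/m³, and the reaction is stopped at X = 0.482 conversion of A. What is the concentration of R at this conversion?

2.09 kmol/m³

C_A = C_{A0}(1−X) = 3.061 kmol/m³.
Both paths are first order in A, so the instantaneous fraction to R is constant: dC_R/d(−C_A) = k₁/(k₁+k₂) = 0.7349.
C_R = 0.7349·(C_{A0}−C_A) = 0.7349×2.849 = 2.09 kmol/m³.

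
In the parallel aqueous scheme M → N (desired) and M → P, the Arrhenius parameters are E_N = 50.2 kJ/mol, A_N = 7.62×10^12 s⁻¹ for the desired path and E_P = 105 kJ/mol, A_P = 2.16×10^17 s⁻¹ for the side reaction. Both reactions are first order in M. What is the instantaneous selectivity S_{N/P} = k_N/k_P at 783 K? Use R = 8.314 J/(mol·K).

k_N/k_P = (A_N/A_P)·exp[−(E_N−E_P)/(RT)] = (A_N/A_P)·exp[(E_P−E_N)/(RT)].
(E_P−E_N)/(RT) = (105−50.2)×10³/(8.314×783) = 54800/6510 = 8.418.
k_N/k_P = (7.62×10^12/2.16×10^17)·exp(8.418) = 3.528×10^-5 × 4528 = 0.160.

0.160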